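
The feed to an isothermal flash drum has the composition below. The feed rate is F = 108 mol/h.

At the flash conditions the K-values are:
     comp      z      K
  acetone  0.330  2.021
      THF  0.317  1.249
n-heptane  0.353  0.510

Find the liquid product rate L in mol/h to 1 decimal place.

Let β = V/F and solve Σ zᵢ(Kᵢ−1)/(1+β(Kᵢ−1)) = 0.
Check two-phase: ΣzᵢKᵢ = 1.243 > 1 and Σzᵢ/Kᵢ = 1.109 > 1, so g(0) = 0.243 > 0 and g(1) = -0.109 < 0.
Newton iteration, β⁰ = 0.5:
  β = 0.500: g = 0.0642, g' = -0.315 → β = 0.704
  β = 0.704: g = -0.0008, g' = -0.328 → β = 0.701
Converged at β = 0.701.
Then V = β·F = 0.7013·108 = 75.7 mol/h and L = F − V = 32.3 mol/h.

L = 32.3 mol/h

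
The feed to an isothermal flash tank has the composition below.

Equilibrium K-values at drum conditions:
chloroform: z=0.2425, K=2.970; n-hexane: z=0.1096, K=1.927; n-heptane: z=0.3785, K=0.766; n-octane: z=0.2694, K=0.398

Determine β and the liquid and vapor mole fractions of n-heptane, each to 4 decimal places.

β = 0.4567, x_n-heptane = 0.4238, y_n-heptane = 0.3246

Newton–Raphson from β = 0.38:
  β = 0.3800: g = 0.04084, g' = -0.5484 → β = 0.4545
  β = 0.4545: g = 0.00117, g' = -0.5196 → β = 0.4567
Converged at β = 0.4567.
Compositions from xᵢ = zᵢ/(1+β(Kᵢ−1)), yᵢ = Kᵢxᵢ:
  chloroform: x = 0.1276, y = 0.3791
  n-hexane: x = 0.0770, y = 0.1484
  n-heptane: x = 0.4238, y = 0.3246
  n-octane: x = 0.3716, y = 0.1479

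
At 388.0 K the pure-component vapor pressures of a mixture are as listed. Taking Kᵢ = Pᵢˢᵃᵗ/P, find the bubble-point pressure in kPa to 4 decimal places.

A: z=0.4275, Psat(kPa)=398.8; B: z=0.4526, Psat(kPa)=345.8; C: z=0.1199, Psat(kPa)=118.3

Pbub = 341.1803 kPa

At the bubble point ψ → 0, so ΣzᵢKᵢ = 1 with Kᵢ = Pᵢˢᵃᵗ/P ⇒ P = ΣzᵢPᵢˢᵃᵗ.
P = 0.4275·398.8 + 0.4526·345.8 + 0.1199·118.3 = 341.1803 kPa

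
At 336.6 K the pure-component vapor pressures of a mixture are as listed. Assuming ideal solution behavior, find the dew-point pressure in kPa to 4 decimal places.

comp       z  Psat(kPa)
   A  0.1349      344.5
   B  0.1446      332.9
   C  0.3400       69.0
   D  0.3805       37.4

At the dew point ψ → 1, so Σzᵢ/Kᵢ = 1 with Kᵢ = Pᵢˢᵃᵗ/P ⇒ 1/P = Σzᵢ/Pᵢˢᵃᵗ.
1/P = 0.1349/344.5 + 0.1446/332.9 + 0.3400/69.0 + 0.3805/37.4 = 0.0159273 ⇒ P = 62.7854 kPa

Pdew = 62.7854 kPa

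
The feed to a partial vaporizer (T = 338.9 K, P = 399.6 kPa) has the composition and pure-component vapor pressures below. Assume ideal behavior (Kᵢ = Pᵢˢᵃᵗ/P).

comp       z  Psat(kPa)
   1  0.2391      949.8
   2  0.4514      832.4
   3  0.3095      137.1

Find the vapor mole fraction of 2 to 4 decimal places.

y_2 = 0.5073

Raoult's law: Kᵢ = Pᵢˢᵃᵗ/P = Pᵢˢᵃᵗ/399.6.
  K_1 = 949.8/399.6 = 2.376877, K_2 = 832.4/399.6 = 2.083083, K_3 = 137.1/399.6 = 0.343093
Rachford–Rice: g(V/F) = Σ zᵢ(Kᵢ−1)/(1+V/F(Kᵢ−1)) = 0.
Feasibility: ΣzᵢKᵢ = 1.6148, Σzᵢ/Kᵢ = 1.2194 — both > 1, two phases present.
Newton–Raphson from V/F = 0.31:
  V/F = 0.3100: g = 0.34144, g' = -0.7300 → V/F = 0.7777
  V/F = 0.7777: g = 0.00868, g' = -0.8200 → V/F = 0.7883
  V/F = 0.7883: g = -0.00007, g' = -0.8328 → V/F = 0.7882
Converged at V/F = 0.7882.
Compositions from xᵢ = zᵢ/(1+V/F(Kᵢ−1)), yᵢ = Kᵢxᵢ:
  1: x = 0.1147, y = 0.2725
  2: x = 0.2435, y = 0.5073
  3: x = 0.6418, y = 0.2202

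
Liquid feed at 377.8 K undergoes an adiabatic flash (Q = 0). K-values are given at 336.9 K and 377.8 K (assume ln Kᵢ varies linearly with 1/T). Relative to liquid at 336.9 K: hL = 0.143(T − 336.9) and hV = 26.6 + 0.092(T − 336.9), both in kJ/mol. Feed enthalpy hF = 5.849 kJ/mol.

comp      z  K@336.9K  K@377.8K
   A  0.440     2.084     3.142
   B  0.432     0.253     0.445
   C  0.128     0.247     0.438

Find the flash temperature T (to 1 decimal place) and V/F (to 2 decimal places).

T = 345.1 K, V/F = 0.18

Adiabatic flash: solve Rachford–Rice at each trial T, then check hF = ψ·hV(T) + (1−ψ)·hL(T).
  T = 336.9 K: K = (2.084, 0.253, 0.247), RR gives ψ = 0.071, H_out = 1.898 kJ/mol
  T = 377.8 K: K = (3.142, 0.445, 0.438), RR gives ψ = 0.529, H_out = 18.818 kJ/mol
  T = 357.4 K: K = (2.590, 0.341, 0.335), RR gives ψ = 0.314, H_out = 10.963 kJ/mol
  T = 347.1 K: K = (2.330, 0.295, 0.289), RR gives ψ = 0.202, H_out = 6.716 kJ/mol
  T = 342.0 K: K = (2.205, 0.273, 0.267), RR gives ψ = 0.140, H_out = 4.412 kJ/mol
  T = 344.6 K: K = (2.268, 0.284, 0.278), RR gives ψ = 0.172, H_out = 5.609 kJ/mol
  T = 345.9 K: K = (2.300, 0.290, 0.283), RR gives ψ = 0.188, H_out = 6.189 kJ/mol
Linear interpolation between T = 344.6 (H_out = 5.609) and T = 345.9 (H_out = 6.189) on hF = 5.849 gives T ≈ 345.1 K, at which ψ = 0.18.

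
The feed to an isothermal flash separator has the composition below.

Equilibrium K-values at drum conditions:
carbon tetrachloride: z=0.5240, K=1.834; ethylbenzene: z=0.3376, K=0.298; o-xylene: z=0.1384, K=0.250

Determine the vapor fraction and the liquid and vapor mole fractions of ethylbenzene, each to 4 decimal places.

ψ = 0.1611, x_ethylbenzene = 0.3806, y_ethylbenzene = 0.1134

Iterate (Newton) starting at ψ = 0.35:
  ψ = 0.3500: g = -0.11666, g' = -0.6539 → ψ = 0.1716
  ψ = 0.1716: g = -0.00628, g' = -0.5965 → ψ = 0.1611
Converged at ψ = 0.1611.
Compositions from xᵢ = zᵢ/(1+ψ(Kᵢ−1)), yᵢ = Kᵢxᵢ:
  carbon tetrachloride: x = 0.4620, y = 0.8472
  ethylbenzene: x = 0.3806, y = 0.1134
  o-xylene: x = 0.1574, y = 0.0394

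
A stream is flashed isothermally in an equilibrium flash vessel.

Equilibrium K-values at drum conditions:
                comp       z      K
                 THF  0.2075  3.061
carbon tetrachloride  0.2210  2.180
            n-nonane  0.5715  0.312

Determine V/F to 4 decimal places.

V/F = 0.2591

Rachford–Rice: g(V/F) = Σ zᵢ(Kᵢ−1)/(1+V/F(Kᵢ−1)) = 0.
g(0) = ΣzᵢKᵢ − 1 = 0.2952 and g(1) = 1 − Σzᵢ/Kᵢ = -1.0009, so a root lies in (0, 1).
Iterate (Newton) starting at V/F = 0.51:
  V/F = 0.5100: g = -0.23443, g' = -0.9715 → V/F = 0.2687
  V/F = 0.2687: g = -0.00911, g' = -0.9496 → V/F = 0.2591
Converged at V/F = 0.2591.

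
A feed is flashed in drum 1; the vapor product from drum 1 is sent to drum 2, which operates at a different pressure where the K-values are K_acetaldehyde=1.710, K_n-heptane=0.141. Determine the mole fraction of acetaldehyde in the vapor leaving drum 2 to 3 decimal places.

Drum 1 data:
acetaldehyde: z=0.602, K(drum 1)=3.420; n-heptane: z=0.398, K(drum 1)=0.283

Drum 1:
Rachford–Rice: g(ψ₁) = Σ zᵢ(Kᵢ−1)/(1+ψ₁(Kᵢ−1)) = 0.
Feasibility: ΣzᵢKᵢ = 2.171, Σzᵢ/Kᵢ = 1.582 — both > 1, two phases present.
Binary case is linear: z₁(K₁−1)(1+ψ₁(K₂−1)) + z₂(K₂−1)(1+ψ₁(K₁−1)) = 0
⇒ ψ₁ = [z₁(K₁−1)+z₂(K₂−1)] / [−(K₁−1)(K₂−1)] = 1.1715/1.7351 = 0.675
Drum-1 compositions:
  acetaldehyde: x = 0.229, y = 0.782
  n-heptane: x = 0.771, y = 0.218
Drum-2 feed = drum-1 vapor: z₂ = (0.7817, 0.2183).
Drum 2:
Newton–Raphson from ψ₂ = 0.5:
  ψ₂ = 0.500: g = 0.0809, g' = -0.710 → ψ₂ = 0.614
  ψ₂ = 0.614: g = -0.0103, g' = -0.912 → ψ₂ = 0.603
Converged at ψ₂ = 0.603.
  acetaldehyde: x = 0.547, y = 0.936
  n-heptane: x = 0.453, y = 0.064

y_acetaldehyde (drum 2) = 0.936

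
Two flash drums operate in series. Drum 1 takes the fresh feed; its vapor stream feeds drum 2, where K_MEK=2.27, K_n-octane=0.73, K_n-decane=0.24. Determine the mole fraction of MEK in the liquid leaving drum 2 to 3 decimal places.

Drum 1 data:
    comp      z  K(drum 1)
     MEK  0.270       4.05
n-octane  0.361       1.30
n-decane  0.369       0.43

x_MEK (drum 2) = 0.275

Drum 1:
Newton–Raphson from ψ₁ = 0.5:
  ψ₁ = 0.500: g = 0.1261, g' = -0.653 → ψ₁ = 0.693
  ψ₁ = 0.693: g = 0.0064, g' = -0.609 → ψ₁ = 0.704
Converged at ψ₁ = 0.704.
Drum-1 compositions:
  MEK: x = 0.086, y = 0.348
  n-octane: x = 0.298, y = 0.388
  n-decane: x = 0.616, y = 0.265
Drum-2 feed = drum-1 vapor: z₂ = (0.3476, 0.3875, 0.2649).
Drum 2:
Let ψ₂ = V/F and solve Σ zᵢ(Kᵢ−1)/(1+ψ₂(Kᵢ−1)) = 0.
g(0) = ΣzᵢKᵢ − 1 = 0.135 and g(1) = 1 − Σzᵢ/Kᵢ = -0.788, so a root lies in (0, 1).
Iterate (Newton) starting at ψ₂ = 0.36:
  ψ₂ = 0.360: g = -0.0901, g' = -0.589 → ψ₂ = 0.207
Converged at ψ₂ = 0.207.
  MEK: x = 0.275, y = 0.625
  n-octane: x = 0.410, y = 0.300
  n-decane: x = 0.314, y = 0.075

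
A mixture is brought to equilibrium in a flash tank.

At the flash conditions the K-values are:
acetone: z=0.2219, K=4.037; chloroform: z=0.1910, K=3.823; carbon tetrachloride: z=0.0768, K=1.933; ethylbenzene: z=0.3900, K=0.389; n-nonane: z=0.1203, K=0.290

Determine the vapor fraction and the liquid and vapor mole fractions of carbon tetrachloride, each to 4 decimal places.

ψ = 0.5614, x_carbon tetrachloride = 0.0504, y_carbon tetrachloride = 0.0974

Material balance + equilibrium reduce to Σ zᵢ(Kᵢ−1)/(1+ψ(Kᵢ−1)) = 0.
g(0) = ΣzᵢKᵢ − 1 = 0.9611 and g(1) = 1 − Σzᵢ/Kᵢ = -0.5621, so a root lies in (0, 1).
Newton iteration, ψ⁰ = 0.68:
  ψ = 0.6800: g = -0.12443, g' = -1.0743 → ψ = 0.5642
  ψ = 0.5642: g = -0.00285, g' = -1.0410 → ψ = 0.5614
Converged at ψ = 0.5614.
Compositions from xᵢ = zᵢ/(1+ψ(Kᵢ−1)), yᵢ = Kᵢxᵢ:
  acetone: x = 0.0820, y = 0.3312
  chloroform: x = 0.0739, y = 0.2825
  carbon tetrachloride: x = 0.0504, y = 0.0974
  ethylbenzene: x = 0.5936, y = 0.2309
  n-nonane: x = 0.2000, y = 0.0580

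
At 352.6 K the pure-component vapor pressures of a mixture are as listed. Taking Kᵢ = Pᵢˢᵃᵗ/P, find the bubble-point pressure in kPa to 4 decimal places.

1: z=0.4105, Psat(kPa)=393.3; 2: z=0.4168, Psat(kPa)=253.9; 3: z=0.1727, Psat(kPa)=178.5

At the bubble point ψ → 0, so ΣzᵢKᵢ = 1 with Kᵢ = Pᵢˢᵃᵗ/P ⇒ P = ΣzᵢPᵢˢᵃᵗ.
P = 0.4105·393.3 + 0.4168·253.9 + 0.1727·178.5 = 298.1021 kPa

Pbub = 298.1021 kPa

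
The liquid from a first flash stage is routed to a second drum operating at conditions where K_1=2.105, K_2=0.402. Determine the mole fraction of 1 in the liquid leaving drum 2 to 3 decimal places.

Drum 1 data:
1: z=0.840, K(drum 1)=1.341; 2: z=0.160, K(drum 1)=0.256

Drum 1:
Let ψ₁ = V/F and solve Σ zᵢ(Kᵢ−1)/(1+ψ₁(Kᵢ−1)) = 0.
Feasibility: ΣzᵢKᵢ = 1.167, Σzᵢ/Kᵢ = 1.251 — both > 1, two phases present.
Binary case is linear: z₁(K₁−1)(1+ψ₁(K₂−1)) + z₂(K₂−1)(1+ψ₁(K₁−1)) = 0
⇒ ψ₁ = [z₁(K₁−1)+z₂(K₂−1)] / [−(K₁−1)(K₂−1)] = 0.1674/0.2537 = 0.660
Drum-1 compositions:
  1: x = 0.686, y = 0.920
  2: x = 0.314, y = 0.080
Drum-2 feed = drum-1 liquid: z₂ = (0.6857, 0.3143).
Drum 2:
Material balance + equilibrium reduce to Σ zᵢ(Kᵢ−1)/(1+ψ₂(Kᵢ−1)) = 0.
Feasibility: ΣzᵢKᵢ = 1.570, Σzᵢ/Kᵢ = 1.108 — both > 1, two phases present.
Binary case is linear: z₁(K₁−1)(1+ψ₂(K₂−1)) + z₂(K₂−1)(1+ψ₂(K₁−1)) = 0
⇒ ψ₂ = [z₁(K₁−1)+z₂(K₂−1)] / [−(K₁−1)(K₂−1)] = 0.5698/0.6608 = 0.862
  1: x = 0.351, y = 0.739
  2: x = 0.649, y = 0.261

x_1 (drum 2) = 0.351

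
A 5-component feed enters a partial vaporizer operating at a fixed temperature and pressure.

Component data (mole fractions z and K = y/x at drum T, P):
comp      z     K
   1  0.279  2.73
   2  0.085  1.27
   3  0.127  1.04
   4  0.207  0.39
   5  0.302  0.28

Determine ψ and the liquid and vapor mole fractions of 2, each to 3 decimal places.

Let ψ = V/F and solve Σ zᵢ(Kᵢ−1)/(1+ψ(Kᵢ−1)) = 0.
Feasibility: ΣzᵢKᵢ = 1.167, Σzᵢ/Kᵢ = 1.901 — both > 1, two phases present.
Newton–Raphson from ψ = 0.5:
  ψ = 0.500: g = -0.2374, g' = -0.787 → ψ = 0.198
  ψ = 0.198: g = -0.0110, g' = -0.781 → ψ = 0.184
Converged at ψ = 0.184.
Compositions from xᵢ = zᵢ/(1+ψ(Kᵢ−1)), yᵢ = Kᵢxᵢ:
  1: x = 0.212, y = 0.578
  2: x = 0.081, y = 0.103
  3: x = 0.126, y = 0.131
  4: x = 0.233, y = 0.091
  5: x = 0.348, y = 0.097

ψ = 0.184, x_2 = 0.081, y_2 = 0.103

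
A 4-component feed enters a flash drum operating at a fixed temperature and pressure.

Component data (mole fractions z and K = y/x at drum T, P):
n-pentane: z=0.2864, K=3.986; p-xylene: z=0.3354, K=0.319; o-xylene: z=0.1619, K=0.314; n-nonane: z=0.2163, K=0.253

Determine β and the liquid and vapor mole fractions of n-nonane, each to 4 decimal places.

β = 0.1688, x_n-nonane = 0.2475, y_n-nonane = 0.0626

Let β = V/F and solve Σ zᵢ(Kᵢ−1)/(1+β(Kᵢ−1)) = 0.
Check two-phase: ΣzᵢKᵢ = 1.3541 > 1 and Σzᵢ/Kᵢ = 2.4938 > 1, so g(0) = 0.3541 > 0 and g(1) = -1.4938 < 0.
Newton iteration, β⁰ = 0.55:
  β = 0.5500: g = -0.49415, g' = -1.3076 → β = 0.1721
  β = 0.1721: g = -0.00517, g' = -1.5707 → β = 0.1688
Converged at β = 0.1688.
Compositions from xᵢ = zᵢ/(1+β(Kᵢ−1)), yᵢ = Kᵢxᵢ:
  n-pentane: x = 0.1904, y = 0.7590
  p-xylene: x = 0.3790, y = 0.1209
  o-xylene: x = 0.1831, y = 0.0575
  n-nonane: x = 0.2475, y = 0.0626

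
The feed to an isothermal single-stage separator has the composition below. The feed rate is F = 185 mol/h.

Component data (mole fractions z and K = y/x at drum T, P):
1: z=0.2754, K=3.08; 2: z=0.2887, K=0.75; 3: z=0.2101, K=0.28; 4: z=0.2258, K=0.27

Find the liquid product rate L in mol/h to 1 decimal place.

L = 156.0 mol/h

Rachford–Rice: g(V/F) = Σ zᵢ(Kᵢ−1)/(1+V/F(Kᵢ−1)) = 0.
g(0) = ΣzᵢKᵢ − 1 = 0.1846 and g(1) = 1 − Σzᵢ/Kᵢ = -1.0610, so a root lies in (0, 1).
Newton–Raphson from V/F = 0.5:
  V/F = 0.5000: g = -0.29763, g' = -0.8742 → V/F = 0.1595
  V/F = 0.1595: g = -0.00253, g' = -0.9844 → V/F = 0.1570
Converged at V/F = 0.1570.
Then V = V/F·F = 0.1570·185 = 29.0 mol/h and L = F − V = 156.0 mol/h.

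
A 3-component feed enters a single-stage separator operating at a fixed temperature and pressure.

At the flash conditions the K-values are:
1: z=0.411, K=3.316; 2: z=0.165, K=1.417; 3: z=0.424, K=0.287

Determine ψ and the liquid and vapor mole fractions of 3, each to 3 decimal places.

Let ψ = V/F and solve Σ zᵢ(Kᵢ−1)/(1+ψ(Kᵢ−1)) = 0.
Check two-phase: ΣzᵢKᵢ = 1.718 > 1 and Σzᵢ/Kᵢ = 1.718 > 1, so g(0) = 0.718 > 0 and g(1) = -0.718 < 0.
Newton iteration, ψ⁰ = 0.41:
  ψ = 0.410: g = 0.1198, g' = -1.031 → ψ = 0.526
  ψ = 0.526: g = 0.0016, g' = -1.019 → ψ = 0.528
Converged at ψ = 0.528.
Compositions from xᵢ = zᵢ/(1+ψ(Kᵢ−1)), yᵢ = Kᵢxᵢ:
  1: x = 0.185, y = 0.613
  2: x = 0.135, y = 0.192
  3: x = 0.680, y = 0.195

ψ = 0.528, x_3 = 0.680, y_3 = 0.195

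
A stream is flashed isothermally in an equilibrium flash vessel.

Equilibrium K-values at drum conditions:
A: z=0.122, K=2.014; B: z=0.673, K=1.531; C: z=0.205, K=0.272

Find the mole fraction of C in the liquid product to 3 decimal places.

Iterate (Newton) starting at ψ = 0.58:
  ψ = 0.580: g = 0.0928, g' = -0.486 → ψ = 0.771
  ψ = 0.771: g = -0.0171, g' = -0.699 → ψ = 0.746
Converged at ψ = 0.746.
Compositions from xᵢ = zᵢ/(1+ψ(Kᵢ−1)), yᵢ = Kᵢxᵢ:
  A: x = 0.069, y = 0.140
  B: x = 0.482, y = 0.738
  C: x = 0.448, y = 0.122

x_C = 0.448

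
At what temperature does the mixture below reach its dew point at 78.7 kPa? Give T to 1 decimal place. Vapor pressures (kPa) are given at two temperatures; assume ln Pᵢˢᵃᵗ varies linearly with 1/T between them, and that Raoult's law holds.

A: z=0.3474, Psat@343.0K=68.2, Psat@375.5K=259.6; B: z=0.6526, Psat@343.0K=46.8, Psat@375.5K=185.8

T = 352.0 K

Dew-point temperature: Σzᵢ·P/Pᵢˢᵃᵗ(T) = 1. Interpolate ln Pᵢˢᵃᵗ = aᵢ + bᵢ/T.
  T = 343.0 K: ΣzᵢP/Pᵢˢᵃᵗ = 1.4983
  T = 375.5 K: ΣzᵢP/Pᵢˢᵃᵗ = 0.3817
  T = 359.2 K: ΣzᵢP/Pᵢˢᵃᵗ = 0.7348
  T = 351.1 K: ΣzᵢP/Pᵢˢᵃᵗ = 1.0406
  T = 355.1 K: ΣzᵢP/Pᵢˢᵃᵗ = 0.8746
  T = 353.1 K: ΣzᵢP/Pᵢˢᵃᵗ = 0.9535
Interpolating between 351.1 K and 353.1 K gives T ≈ 352.0 K.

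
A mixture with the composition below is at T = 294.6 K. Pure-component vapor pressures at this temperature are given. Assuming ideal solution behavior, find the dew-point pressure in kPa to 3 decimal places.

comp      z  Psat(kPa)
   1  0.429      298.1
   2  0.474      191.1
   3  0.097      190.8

At the dew point ψ → 1, so Σzᵢ/Kᵢ = 1 with Kᵢ = Pᵢˢᵃᵗ/P ⇒ 1/P = Σzᵢ/Pᵢˢᵃᵗ.
1/P = 0.429/298.1 + 0.474/191.1 + 0.097/190.8 = 0.004428 ⇒ P = 225.842 kPa

Pdew = 225.842 kPa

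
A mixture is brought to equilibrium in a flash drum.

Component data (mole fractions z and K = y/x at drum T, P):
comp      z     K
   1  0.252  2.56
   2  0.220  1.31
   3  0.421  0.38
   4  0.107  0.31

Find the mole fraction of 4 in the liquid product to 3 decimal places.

x_4 = 0.121

Newton iteration, V/F⁰ = 0.33:
  V/F = 0.330: g = -0.1024, g' = -0.626 → V/F = 0.166
  V/F = 0.166: g = 0.0025, g' = -0.672 → V/F = 0.170
Converged at V/F = 0.170.
Compositions from xᵢ = zᵢ/(1+V/F(Kᵢ−1)), yᵢ = Kᵢxᵢ:
  1: x = 0.199, y = 0.510
  2: x = 0.209, y = 0.274
  3: x = 0.471, y = 0.179
  4: x = 0.121, y = 0.038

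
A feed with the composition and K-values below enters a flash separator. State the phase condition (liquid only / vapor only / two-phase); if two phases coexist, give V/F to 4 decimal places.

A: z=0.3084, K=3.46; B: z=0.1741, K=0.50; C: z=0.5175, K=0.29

two-phase, V/F = 0.1869

ΣzᵢKᵢ = 1.3042; Σzᵢ/Kᵢ = 2.2218.
Both exceed 1, so a two-phase solution exists.
Rachford–Rice: g(ψ) = Σ zᵢ(Kᵢ−1)/(1+ψ(Kᵢ−1)) = 0.
Newton–Raphson from ψ = 0.43:
  ψ = 0.4300: g = -0.27111, g' = -1.0519 → ψ = 0.1723
  ψ = 0.1723: g = 0.01897, g' = -1.3114 → ψ = 0.1867
  ψ = 0.1867: g = 0.00026, g' = -1.2760 → ψ = 0.1869
Converged at ψ = 0.1869.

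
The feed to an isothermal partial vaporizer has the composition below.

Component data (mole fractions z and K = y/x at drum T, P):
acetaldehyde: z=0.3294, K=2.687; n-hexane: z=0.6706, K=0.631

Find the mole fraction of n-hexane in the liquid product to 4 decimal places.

Rachford–Rice: g(V/F) = Σ zᵢ(Kᵢ−1)/(1+V/F(Kᵢ−1)) = 0.
Check two-phase: ΣzᵢKᵢ = 1.3082 > 1 and Σzᵢ/Kᵢ = 1.1853 > 1, so g(0) = 0.3082 > 0 and g(1) = -0.1853 < 0.
Binary case is linear: z₁(K₁−1)(1+V/F(K₂−1)) + z₂(K₂−1)(1+V/F(K₁−1)) = 0
⇒ V/F = [z₁(K₁−1)+z₂(K₂−1)] / [−(K₁−1)(K₂−1)] = 0.30825/0.62250 = 0.4952
Compositions from xᵢ = zᵢ/(1+V/F(Kᵢ−1)), yᵢ = Kᵢxᵢ:
  acetaldehyde: x = 0.1795, y = 0.4822
  n-hexane: x = 0.8205, y = 0.5178

x_n-hexane = 0.8205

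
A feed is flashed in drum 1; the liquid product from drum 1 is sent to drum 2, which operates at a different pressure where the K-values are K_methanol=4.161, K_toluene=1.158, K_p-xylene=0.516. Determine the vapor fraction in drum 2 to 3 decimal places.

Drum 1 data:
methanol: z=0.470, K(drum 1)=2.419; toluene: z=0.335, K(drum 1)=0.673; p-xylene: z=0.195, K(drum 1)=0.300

V/F (drum 2) = 0.869

Drum 1:
Let ψ₁ = V/F and solve Σ zᵢ(Kᵢ−1)/(1+ψ₁(Kᵢ−1)) = 0.
Feasibility: ΣzᵢKᵢ = 1.421, Σzᵢ/Kᵢ = 1.342 — both > 1, two phases present.
Newton iteration, ψ₁⁰ = 0.5:
  ψ₁ = 0.500: g = 0.0492, g' = -0.601 → ψ₁ = 0.582
  ψ₁ = 0.582: g = -0.0002, g' = -0.611 → ψ₁ = 0.581
Converged at ψ₁ = 0.581.
Drum-1 compositions:
  methanol: x = 0.258, y = 0.623
  toluene: x = 0.414, y = 0.278
  p-xylene: x = 0.329, y = 0.099
Drum-2 feed = drum-1 liquid: z₂ = (0.2575, 0.4136, 0.3288).
Drum 2:
Rachford–Rice: g(ψ₂) = Σ zᵢ(Kᵢ−1)/(1+ψ₂(Kᵢ−1)) = 0.
Check two-phase: ΣzᵢKᵢ = 1.720 > 1 and Σzᵢ/Kᵢ = 1.056 > 1, so g(0) = 0.720 > 0 and g(1) = -0.056 < 0.
Newton iteration, ψ₂⁰ = 0.5:
  ψ₂ = 0.500: g = 0.1661, g' = -0.529 → ψ₂ = 0.814
  ψ₂ = 0.814: g = 0.0232, g' = -0.419 → ψ₂ = 0.869
Converged at ψ₂ = 0.869.
  methanol: x = 0.069, y = 0.286
  toluene: x = 0.364, y = 0.421
  p-xylene: x = 0.568, y = 0.293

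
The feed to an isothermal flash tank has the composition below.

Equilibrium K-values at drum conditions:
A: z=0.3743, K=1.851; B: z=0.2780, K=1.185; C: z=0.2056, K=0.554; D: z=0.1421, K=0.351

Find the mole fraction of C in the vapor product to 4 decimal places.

y_C = 0.1506

Let ψ = V/F and solve Σ zᵢ(Kᵢ−1)/(1+ψ(Kᵢ−1)) = 0.
g(0) = ΣzᵢKᵢ − 1 = 0.1860 and g(1) = 1 − Σzᵢ/Kᵢ = -0.2128, so a root lies in (0, 1).
Newton iteration, ψ⁰ = 0.34:
  ψ = 0.3400: g = 0.06901, g' = -0.3268 → ψ = 0.5511
  ψ = 0.5511: g = -0.00166, g' = -0.3504 → ψ = 0.5464
Converged at ψ = 0.5464.
Compositions from xᵢ = zᵢ/(1+ψ(Kᵢ−1)), yᵢ = Kᵢxᵢ:
  A: x = 0.2555, y = 0.4729
  B: x = 0.2525, y = 0.2992
  C: x = 0.2718, y = 0.1506
  D: x = 0.2202, y = 0.0773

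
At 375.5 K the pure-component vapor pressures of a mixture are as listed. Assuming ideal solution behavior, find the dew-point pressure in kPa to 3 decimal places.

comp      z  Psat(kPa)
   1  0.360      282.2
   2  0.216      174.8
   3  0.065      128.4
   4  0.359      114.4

Pdew = 162.450 kPa

At the dew point ψ → 1, so Σzᵢ/Kᵢ = 1 with Kᵢ = Pᵢˢᵃᵗ/P ⇒ 1/P = Σzᵢ/Pᵢˢᵃᵗ.
1/P = 0.360/282.2 + 0.216/174.8 + 0.065/128.4 + 0.359/114.4 = 0.006156 ⇒ P = 162.450 kPa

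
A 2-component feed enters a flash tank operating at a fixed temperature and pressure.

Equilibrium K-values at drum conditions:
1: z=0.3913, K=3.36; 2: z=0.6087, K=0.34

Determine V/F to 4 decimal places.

V/F = 0.3350

Rachford–Rice: g(V/F) = Σ zᵢ(Kᵢ−1)/(1+V/F(Kᵢ−1)) = 0.
Feasibility: ΣzᵢKᵢ = 1.5217, Σzᵢ/Kᵢ = 1.9068 — both > 1, two phases present.
Newton iteration, V/F⁰ = 0.63:
  V/F = 0.6300: g = -0.31633, g' = -1.1293 → V/F = 0.3499
  V/F = 0.3499: g = -0.01657, g' = -1.1021 → V/F = 0.3349
  V/F = 0.3349: g = 0.00011, g' = -1.1169 → V/F = 0.3350
Converged at V/F = 0.3350.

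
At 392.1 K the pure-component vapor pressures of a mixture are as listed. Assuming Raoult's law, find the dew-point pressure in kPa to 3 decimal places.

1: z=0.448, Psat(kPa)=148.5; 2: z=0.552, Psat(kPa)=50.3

At the dew point ψ → 1, so Σzᵢ/Kᵢ = 1 with Kᵢ = Pᵢˢᵃᵗ/P ⇒ 1/P = Σzᵢ/Pᵢˢᵃᵗ.
1/P = 0.448/148.5 + 0.552/50.3 = 0.013991 ⇒ P = 71.475 kPa

Pdew = 71.475 kPa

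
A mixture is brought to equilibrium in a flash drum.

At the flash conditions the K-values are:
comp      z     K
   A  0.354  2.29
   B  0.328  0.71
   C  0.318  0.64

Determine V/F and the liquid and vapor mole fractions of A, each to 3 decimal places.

V/F = 0.587, x_A = 0.201, y_A = 0.461

Material balance + equilibrium reduce to Σ zᵢ(Kᵢ−1)/(1+V/F(Kᵢ−1)) = 0.
Check two-phase: ΣzᵢKᵢ = 1.247 > 1 and Σzᵢ/Kᵢ = 1.113 > 1, so g(0) = 0.247 > 0 and g(1) = -0.113 < 0.
Newton iteration, V/F⁰ = 0.7:
  V/F = 0.700: g = -0.0324, g' = -0.280 → V/F = 0.584
  V/F = 0.584: g = 0.0010, g' = -0.298 → V/F = 0.587
Converged at V/F = 0.587.
Compositions from xᵢ = zᵢ/(1+V/F(Kᵢ−1)), yᵢ = Kᵢxᵢ:
  A: x = 0.201, y = 0.461
  B: x = 0.395, y = 0.281
  C: x = 0.403, y = 0.258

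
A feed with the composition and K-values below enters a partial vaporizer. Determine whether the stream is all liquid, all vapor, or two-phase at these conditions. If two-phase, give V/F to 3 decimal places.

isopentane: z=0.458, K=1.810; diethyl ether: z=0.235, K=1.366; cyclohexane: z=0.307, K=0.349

two-phase, V/F = 0.585

ΣzᵢKᵢ = 1.257; Σzᵢ/Kᵢ = 1.305.
Both exceed 1, so a two-phase solution exists.
Rachford–Rice: g(ψ) = Σ zᵢ(Kᵢ−1)/(1+ψ(Kᵢ−1)) = 0.
Newton–Raphson from ψ = 0.31:
  ψ = 0.310: g = 0.1234, g' = -0.422 → ψ = 0.603
  ψ = 0.603: g = -0.0091, g' = -0.509 → ψ = 0.585
Converged at ψ = 0.585.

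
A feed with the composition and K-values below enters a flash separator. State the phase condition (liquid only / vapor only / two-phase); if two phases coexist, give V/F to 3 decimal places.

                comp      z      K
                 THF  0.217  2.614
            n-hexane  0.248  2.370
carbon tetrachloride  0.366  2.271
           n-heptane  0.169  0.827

vapor only

ΣzᵢKᵢ = 2.126; Σzᵢ/Kᵢ = 0.553.
Since Σzᵢ/Kᵢ < 1 the mixture is above its dew point — single vapor phase.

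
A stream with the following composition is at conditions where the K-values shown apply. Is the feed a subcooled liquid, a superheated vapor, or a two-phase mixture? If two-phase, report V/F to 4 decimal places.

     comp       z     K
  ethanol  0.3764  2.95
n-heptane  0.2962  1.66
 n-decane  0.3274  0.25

two-phase, V/F = 0.6319

ΣzᵢKᵢ = 1.6839; Σzᵢ/Kᵢ = 1.6156.
Both exceed 1, so a two-phase solution exists.
Let ψ = V/F and solve Σ zᵢ(Kᵢ−1)/(1+ψ(Kᵢ−1)) = 0.
Newton–Raphson from ψ = 0.46:
  ψ = 0.4600: g = 0.16199, g' = -0.9029 → ψ = 0.6394
  ψ = 0.6394: g = -0.00767, g' = -1.0272 → ψ = 0.6319
Converged at ψ = 0.6319.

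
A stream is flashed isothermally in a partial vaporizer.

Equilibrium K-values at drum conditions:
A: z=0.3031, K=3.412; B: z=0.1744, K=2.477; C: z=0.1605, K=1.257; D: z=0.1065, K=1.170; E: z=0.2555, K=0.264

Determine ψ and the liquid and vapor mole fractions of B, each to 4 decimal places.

ψ = 0.7631, x_B = 0.0820, y_B = 0.2031

Rachford–Rice: g(ψ) = Σ zᵢ(Kᵢ−1)/(1+ψ(Kᵢ−1)) = 0.
Feasibility: ΣzᵢKᵢ = 1.8600, Σzᵢ/Kᵢ = 1.3458 — both > 1, two phases present.
Iterate (Newton) starting at ψ = 0.5:
  ψ = 0.5000: g = 0.23527, g' = -0.8457 → ψ = 0.7782
  ψ = 0.7782: g = -0.01582, g' = -1.0634 → ψ = 0.7633
  ψ = 0.7633: g = -0.00023, g' = -1.0331 → ψ = 0.7631
Converged at ψ = 0.7631.
Compositions from xᵢ = zᵢ/(1+ψ(Kᵢ−1)), yᵢ = Kᵢxᵢ:
  A: x = 0.1067, y = 0.3641
  B: x = 0.0820, y = 0.2031
  C: x = 0.1342, y = 0.1687
  D: x = 0.0943, y = 0.1103
  E: x = 0.5829, y = 0.1539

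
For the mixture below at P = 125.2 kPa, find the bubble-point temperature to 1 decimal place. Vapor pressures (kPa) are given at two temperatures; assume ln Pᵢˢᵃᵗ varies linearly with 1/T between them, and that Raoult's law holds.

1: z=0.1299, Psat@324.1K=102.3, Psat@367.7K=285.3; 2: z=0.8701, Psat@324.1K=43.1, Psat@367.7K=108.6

T = 365.1 K

Bubble-point temperature: ΣzᵢPᵢˢᵃᵗ(T) = P. Interpolate ln Pᵢˢᵃᵗ = aᵢ + bᵢ/T.
  T = 324.1 K: ΣzᵢPᵢˢᵃᵗ = 50.79 kPa
  T = 367.7 K: ΣzᵢPᵢˢᵃᵗ = 131.55 kPa
  T = 345.9 K: ΣzᵢPᵢˢᵃᵗ = 84.21 kPa
  T = 356.8 K: ΣzᵢPᵢˢᵃᵗ = 105.97 kPa
  T = 362.2 K: ΣzᵢPᵢˢᵃᵗ = 118.14 kPa
  T = 364.9 K: ΣzᵢPᵢˢᵃᵗ = 124.60 kPa
Interpolating between 364.9 K and 367.7 K gives T ≈ 365.1 K.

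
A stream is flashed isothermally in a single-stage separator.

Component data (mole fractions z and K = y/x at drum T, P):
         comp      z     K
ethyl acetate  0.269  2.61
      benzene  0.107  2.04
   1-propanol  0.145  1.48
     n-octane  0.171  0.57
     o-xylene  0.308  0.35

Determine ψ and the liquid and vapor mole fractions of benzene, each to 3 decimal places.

Newton–Raphson from ψ = 0.5:
  ψ = 0.500: g = -0.0210, g' = -0.623 → ψ = 0.466
Converged at ψ = 0.466.
Compositions from xᵢ = zᵢ/(1+ψ(Kᵢ−1)), yᵢ = Kᵢxᵢ:
  ethyl acetate: x = 0.154, y = 0.401
  benzene: x = 0.072, y = 0.147
  1-propanol: x = 0.118, y = 0.175
  n-octane: x = 0.214, y = 0.122
  o-xylene: x = 0.442, y = 0.155

ψ = 0.466, x_benzene = 0.072, y_benzene = 0.147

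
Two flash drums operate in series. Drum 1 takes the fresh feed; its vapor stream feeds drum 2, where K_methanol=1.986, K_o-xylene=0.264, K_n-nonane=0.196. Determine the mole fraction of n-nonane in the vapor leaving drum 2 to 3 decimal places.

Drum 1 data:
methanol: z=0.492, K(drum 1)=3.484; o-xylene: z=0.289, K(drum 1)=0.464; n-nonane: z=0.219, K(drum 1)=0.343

Drum 1:
Rachford–Rice: g(ψ₁) = Σ zᵢ(Kᵢ−1)/(1+ψ₁(Kᵢ−1)) = 0.
g(0) = ΣzᵢKᵢ − 1 = 0.923 and g(1) = 1 − Σzᵢ/Kᵢ = -0.403, so a root lies in (0, 1).
Iterate (Newton) starting at ψ₁ = 0.5:
  ψ₁ = 0.500: g = 0.1192, g' = -0.969 → ψ₁ = 0.623
  ψ₁ = 0.623: g = 0.0035, g' = -0.926 → ψ₁ = 0.627
Converged at ψ₁ = 0.627.
Drum-1 compositions:
  methanol: x = 0.192, y = 0.670
  o-xylene: x = 0.435, y = 0.202
  n-nonane: x = 0.372, y = 0.128
Drum-2 feed = drum-1 vapor: z₂ = (0.6703, 0.2020, 0.1277).
Drum 2:
Let ψ₂ = V/F and solve Σ zᵢ(Kᵢ−1)/(1+ψ₂(Kᵢ−1)) = 0.
Check two-phase: ΣzᵢKᵢ = 1.410 > 1 and Σzᵢ/Kᵢ = 1.754 > 1, so g(0) = 0.410 > 0 and g(1) = -0.754 < 0.
Newton–Raphson from ψ₂ = 0.38:
  ψ₂ = 0.380: g = 0.1266, g' = -0.727 → ψ₂ = 0.554
  ψ₂ = 0.554: g = -0.0088, g' = -0.853 → ψ₂ = 0.544
Converged at ψ₂ = 0.544.
  methanol: x = 0.436, y = 0.867
  o-xylene: x = 0.337, y = 0.089
  n-nonane: x = 0.227, y = 0.044

y_n-nonane (drum 2) = 0.044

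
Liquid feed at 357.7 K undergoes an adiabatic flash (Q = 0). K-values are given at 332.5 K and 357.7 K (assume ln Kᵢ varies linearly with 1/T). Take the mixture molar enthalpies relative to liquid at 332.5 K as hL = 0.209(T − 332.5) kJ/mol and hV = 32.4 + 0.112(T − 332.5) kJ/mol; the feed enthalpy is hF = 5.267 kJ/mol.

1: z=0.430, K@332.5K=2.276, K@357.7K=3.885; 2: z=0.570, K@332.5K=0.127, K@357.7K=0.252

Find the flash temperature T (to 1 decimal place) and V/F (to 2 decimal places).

Adiabatic flash: solve Rachford–Rice at each trial T, then check hF = ψ·hV(T) + (1−ψ)·hL(T).
  T = 332.5 K: K = (2.276, 0.127), RR gives ψ = 0.046, H_out = 1.485 kJ/mol
  T = 357.7 K: K = (3.885, 0.252), RR gives ψ = 0.377, H_out = 16.569 kJ/mol
  T = 345.1 K: K = (3.003, 0.181), RR gives ψ = 0.241, H_out = 10.132 kJ/mol
  T = 338.8 K: K = (2.621, 0.152), RR gives ψ = 0.156, H_out = 6.261 kJ/mol
  T = 335.6 K: K = (2.441, 0.139), RR gives ψ = 0.104, H_out = 3.983 kJ/mol
  T = 337.2 K: K = (2.530, 0.145), RR gives ψ = 0.131, H_out = 5.155 kJ/mol
Linear interpolation between T = 337.2 (H_out = 5.155) and T = 338.8 (H_out = 6.261) on hF = 5.267 gives T ≈ 337.4 K, at which ψ = 0.13.

T = 337.4 K, V/F = 0.13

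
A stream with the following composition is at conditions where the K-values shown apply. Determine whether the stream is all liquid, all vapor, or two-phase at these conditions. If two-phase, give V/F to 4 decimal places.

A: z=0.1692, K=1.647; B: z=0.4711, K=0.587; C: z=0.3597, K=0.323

all liquid

ΣzᵢKᵢ = 0.6714; Σzᵢ/Kᵢ = 2.0189.
Since ΣzᵢKᵢ < 1 the mixture is below its bubble point — single liquid phase.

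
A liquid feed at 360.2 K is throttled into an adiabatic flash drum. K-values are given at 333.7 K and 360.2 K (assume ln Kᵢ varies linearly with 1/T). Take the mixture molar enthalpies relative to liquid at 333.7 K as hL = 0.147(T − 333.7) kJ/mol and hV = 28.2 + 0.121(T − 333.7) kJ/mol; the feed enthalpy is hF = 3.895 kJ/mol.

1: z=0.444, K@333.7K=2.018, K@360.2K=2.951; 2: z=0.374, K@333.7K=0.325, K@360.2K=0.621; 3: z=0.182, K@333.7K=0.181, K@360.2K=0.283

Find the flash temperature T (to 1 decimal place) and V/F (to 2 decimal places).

T = 336.3 K, V/F = 0.12

Adiabatic flash: solve Rachford–Rice at each trial T, then check hF = ψ·hV(T) + (1−ψ)·hL(T).
  T = 333.7 K: K = (2.018, 0.325, 0.181), RR gives ψ = 0.068, H_out = 1.929 kJ/mol
  T = 360.2 K: K = (2.951, 0.621, 0.283), RR gives ψ = 0.582, H_out = 19.901 kJ/mol
  T = 346.9 K: K = (2.456, 0.454, 0.228), RR gives ψ = 0.329, H_out = 11.108 kJ/mol
  T = 340.3 K: K = (2.231, 0.385, 0.204), RR gives ψ = 0.205, H_out = 6.722 kJ/mol
  T = 337.0 K: K = (2.123, 0.354, 0.192), RR gives ψ = 0.139, H_out = 4.401 kJ/mol
  T = 335.4 K: K = (2.072, 0.340, 0.187), RR gives ψ = 0.106, H_out = 3.225 kJ/mol
Linear interpolation between T = 335.4 (H_out = 3.225) and T = 337.0 (H_out = 4.401) on hF = 3.895 gives T ≈ 336.3 K, at which ψ = 0.12.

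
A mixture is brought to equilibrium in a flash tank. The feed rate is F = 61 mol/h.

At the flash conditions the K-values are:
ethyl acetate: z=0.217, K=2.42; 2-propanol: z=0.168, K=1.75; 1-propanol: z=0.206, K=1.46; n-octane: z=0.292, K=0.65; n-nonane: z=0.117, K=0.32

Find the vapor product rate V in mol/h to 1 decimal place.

Rachford–Rice: g(V/F) = Σ zᵢ(Kᵢ−1)/(1+V/F(Kᵢ−1)) = 0.
g(0) = ΣzᵢKᵢ − 1 = 0.347 and g(1) = 1 − Σzᵢ/Kᵢ = -0.142, so a root lies in (0, 1).
Iterate (Newton) starting at V/F = 0.5:
  V/F = 0.500: g = 0.1045, g' = -0.405 → V/F = 0.758
  V/F = 0.758: g = -0.0042, g' = -0.460 → V/F = 0.749
Converged at V/F = 0.749.
Then V = V/F·F = 0.7486·61 = 45.7 mol/h and L = F − V = 15.3 mol/h.

V = 45.7 mol/h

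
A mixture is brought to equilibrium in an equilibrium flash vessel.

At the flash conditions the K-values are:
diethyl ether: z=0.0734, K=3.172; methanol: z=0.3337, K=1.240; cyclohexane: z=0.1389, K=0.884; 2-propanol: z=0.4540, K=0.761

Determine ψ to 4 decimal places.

Material balance + equilibrium reduce to Σ zᵢ(Kᵢ−1)/(1+ψ(Kᵢ−1)) = 0.
g(0) = ΣzᵢKᵢ − 1 = 0.1149 and g(1) = 1 − Σzᵢ/Kᵢ = -0.0460, so a root lies in (0, 1).
Newton–Raphson from ψ = 0.38:
  ψ = 0.3800: g = 0.02453, g' = -0.1535 → ψ = 0.5398
  ψ = 0.5398: g = 0.00252, g' = -0.1247 → ψ = 0.5600
  ψ = 0.5600: g = 0.00003, g' = -0.1221 → ψ = 0.5602
Converged at ψ = 0.5602.

ψ = 0.5602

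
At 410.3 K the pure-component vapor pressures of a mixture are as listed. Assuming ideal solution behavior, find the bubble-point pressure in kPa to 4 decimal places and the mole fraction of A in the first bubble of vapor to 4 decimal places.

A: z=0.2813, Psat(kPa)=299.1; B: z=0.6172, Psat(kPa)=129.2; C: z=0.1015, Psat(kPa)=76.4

At the bubble point ψ → 0, so ΣzᵢKᵢ = 1 with Kᵢ = Pᵢˢᵃᵗ/P ⇒ P = ΣzᵢPᵢˢᵃᵗ.
P = 0.2813·299.1 + 0.6172·129.2 + 0.1015·76.4 = 171.6337 kPa
yᵢ = zᵢPᵢˢᵃᵗ/P ⇒ y_A = 0.2813·299.1/171.6337 = 0.4902

Pbub = 171.6337 kPa, y_A = 0.4902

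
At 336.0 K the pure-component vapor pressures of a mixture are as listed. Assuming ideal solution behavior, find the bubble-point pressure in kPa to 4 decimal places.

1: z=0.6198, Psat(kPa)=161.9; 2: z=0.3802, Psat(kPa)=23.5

At the bubble point ψ → 0, so ΣzᵢKᵢ = 1 with Kᵢ = Pᵢˢᵃᵗ/P ⇒ P = ΣzᵢPᵢˢᵃᵗ.
P = 0.6198·161.9 + 0.3802·23.5 = 109.2803 kPa

Pbub = 109.2803 kPa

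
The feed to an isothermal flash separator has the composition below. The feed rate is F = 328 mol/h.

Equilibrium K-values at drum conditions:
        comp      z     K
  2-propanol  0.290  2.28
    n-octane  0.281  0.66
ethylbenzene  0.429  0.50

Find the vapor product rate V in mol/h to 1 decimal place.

V = 35.5 mol/h

Material balance + equilibrium reduce to Σ zᵢ(Kᵢ−1)/(1+V/F(Kᵢ−1)) = 0.
Feasibility: ΣzᵢKᵢ = 1.061, Σzᵢ/Kᵢ = 1.411 — both > 1, two phases present.
Newton iteration, V/F⁰ = 0.5:
  V/F = 0.500: g = -0.1748, g' = -0.414 → V/F = 0.078
  V/F = 0.078: g = 0.0160, g' = -0.543 → V/F = 0.108
Converged at V/F = 0.108.
Then V = V/F·F = 0.1084·328 = 35.5 mol/h and L = F − V = 292.5 mol/h.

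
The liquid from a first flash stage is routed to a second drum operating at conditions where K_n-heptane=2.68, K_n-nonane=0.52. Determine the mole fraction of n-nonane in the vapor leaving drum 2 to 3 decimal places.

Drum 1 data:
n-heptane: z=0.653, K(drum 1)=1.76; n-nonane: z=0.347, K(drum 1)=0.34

y_n-nonane (drum 2) = 0.404

Drum 1:
Binary case is linear: z₁(K₁−1)(1+ψ₁(K₂−1)) + z₂(K₂−1)(1+ψ₁(K₁−1)) = 0
⇒ ψ₁ = [z₁(K₁−1)+z₂(K₂−1)] / [−(K₁−1)(K₂−1)] = 0.2673/0.5016 = 0.533
Drum-1 compositions:
  n-heptane: x = 0.465, y = 0.818
  n-nonane: x = 0.535, y = 0.182
Drum-2 feed = drum-1 liquid: z₂ = (0.4648, 0.5352).
Drum 2:
Binary case is linear: z₁(K₁−1)(1+ψ₂(K₂−1)) + z₂(K₂−1)(1+ψ₂(K₁−1)) = 0
⇒ ψ₂ = [z₁(K₁−1)+z₂(K₂−1)] / [−(K₁−1)(K₂−1)] = 0.5239/0.8064 = 0.650
  n-heptane: x = 0.222, y = 0.596
  n-nonane: x = 0.778, y = 0.404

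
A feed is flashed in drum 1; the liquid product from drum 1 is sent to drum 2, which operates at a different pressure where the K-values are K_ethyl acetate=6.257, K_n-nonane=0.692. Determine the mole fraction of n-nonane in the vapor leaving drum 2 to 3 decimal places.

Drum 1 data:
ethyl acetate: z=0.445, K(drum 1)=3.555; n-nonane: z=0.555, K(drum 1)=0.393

y_n-nonane (drum 2) = 0.654

Drum 1:
Binary case is linear: z₁(K₁−1)(1+ψ₁(K₂−1)) + z₂(K₂−1)(1+ψ₁(K₁−1)) = 0
⇒ ψ₁ = [z₁(K₁−1)+z₂(K₂−1)] / [−(K₁−1)(K₂−1)] = 0.8001/1.5509 = 0.516
Drum-1 compositions:
  ethyl acetate: x = 0.192, y = 0.682
  n-nonane: x = 0.808, y = 0.318
Drum-2 feed = drum-1 liquid: z₂ = (0.1920, 0.8080).
Drum 2:
Rachford–Rice: g(ψ₂) = Σ zᵢ(Kᵢ−1)/(1+ψ₂(Kᵢ−1)) = 0.
Check two-phase: ΣzᵢKᵢ = 1.760 > 1 and Σzᵢ/Kᵢ = 1.198 > 1, so g(0) = 0.760 > 0 and g(1) = -0.198 < 0.
Newton iteration, ψ₂⁰ = 0.5:
  ψ₂ = 0.500: g = -0.0161, g' = -0.510 → ψ₂ = 0.469
  ψ₂ = 0.469: g = 0.0006, g' = -0.547 → ψ₂ = 0.470
Converged at ψ₂ = 0.470.
  ethyl acetate: x = 0.055, y = 0.346
  n-nonane: x = 0.945, y = 0.654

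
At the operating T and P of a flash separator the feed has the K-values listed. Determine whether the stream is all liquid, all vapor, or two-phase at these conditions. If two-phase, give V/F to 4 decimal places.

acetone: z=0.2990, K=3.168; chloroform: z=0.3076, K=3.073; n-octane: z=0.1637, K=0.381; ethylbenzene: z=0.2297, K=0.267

ΣzᵢKᵢ = 2.0162; Σzᵢ/Kᵢ = 1.4844.
Both exceed 1, so a two-phase solution exists.
Let ψ = V/F and solve Σ zᵢ(Kᵢ−1)/(1+ψ(Kᵢ−1)) = 0.
Iterate (Newton) starting at ψ = 0.5:
  ψ = 0.5000: g = 0.21164, g' = -1.0814 → ψ = 0.6957
  ψ = 0.6957: g = -0.00202, g' = -1.1524 → ψ = 0.6940
Converged at ψ = 0.6940.

two-phase, V/F = 0.6940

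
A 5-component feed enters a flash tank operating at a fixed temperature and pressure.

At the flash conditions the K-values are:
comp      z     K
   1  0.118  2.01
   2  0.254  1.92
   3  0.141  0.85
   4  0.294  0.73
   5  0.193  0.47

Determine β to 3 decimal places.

Rachford–Rice: g(β) = Σ zᵢ(Kᵢ−1)/(1+β(Kᵢ−1)) = 0.
Check two-phase: ΣzᵢKᵢ = 1.150 > 1 and Σzᵢ/Kᵢ = 1.170 > 1, so g(0) = 0.150 > 0 and g(1) = -0.170 < 0.
Iterate (Newton) starting at β = 0.34:
  β = 0.340: g = 0.0323, g' = -0.302 → β = 0.447
  β = 0.447: g = 0.0007, g' = -0.290 → β = 0.449
Converged at β = 0.449.

β = 0.449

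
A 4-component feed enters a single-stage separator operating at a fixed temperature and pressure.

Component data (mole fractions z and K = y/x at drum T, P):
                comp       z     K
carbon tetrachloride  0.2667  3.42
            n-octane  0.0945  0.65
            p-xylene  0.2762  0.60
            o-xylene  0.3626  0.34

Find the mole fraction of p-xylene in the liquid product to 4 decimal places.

x_p-xylene = 0.3007

Iterate (Newton) starting at ψ = 0.66:
  ψ = 0.6600: g = -0.36863, g' = -0.8285 → ψ = 0.2151
  ψ = 0.2151: g = -0.01108, g' = -0.9566 → ψ = 0.2035
  ψ = 0.2035: g = 0.00012, g' = -0.9778 → ψ = 0.2036
Converged at ψ = 0.2036.
Compositions from xᵢ = zᵢ/(1+ψ(Kᵢ−1)), yᵢ = Kᵢxᵢ:
  carbon tetrachloride: x = 0.1787, y = 0.6110
  n-octane: x = 0.1018, y = 0.0661
  p-xylene: x = 0.3007, y = 0.1804
  o-xylene: x = 0.4189, y = 0.1424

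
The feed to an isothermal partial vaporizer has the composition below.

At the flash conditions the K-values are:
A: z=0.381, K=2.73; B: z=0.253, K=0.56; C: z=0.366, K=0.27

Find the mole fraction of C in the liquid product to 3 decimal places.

Rachford–Rice: g(β) = Σ zᵢ(Kᵢ−1)/(1+β(Kᵢ−1)) = 0.
Check two-phase: ΣzᵢKᵢ = 1.281 > 1 and Σzᵢ/Kᵢ = 1.947 > 1, so g(0) = 0.281 > 0 and g(1) = -0.947 < 0.
Newton iteration, β⁰ = 0.5:
  β = 0.500: g = -0.2101, g' = -0.892 → β = 0.265
  β = 0.265: g = -0.0049, g' = -0.899 → β = 0.259
Converged at β = 0.259.
Compositions from xᵢ = zᵢ/(1+β(Kᵢ−1)), yᵢ = Kᵢxᵢ:
  A: x = 0.263, y = 0.718
  B: x = 0.286, y = 0.160
  C: x = 0.451, y = 0.122

x_C = 0.451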